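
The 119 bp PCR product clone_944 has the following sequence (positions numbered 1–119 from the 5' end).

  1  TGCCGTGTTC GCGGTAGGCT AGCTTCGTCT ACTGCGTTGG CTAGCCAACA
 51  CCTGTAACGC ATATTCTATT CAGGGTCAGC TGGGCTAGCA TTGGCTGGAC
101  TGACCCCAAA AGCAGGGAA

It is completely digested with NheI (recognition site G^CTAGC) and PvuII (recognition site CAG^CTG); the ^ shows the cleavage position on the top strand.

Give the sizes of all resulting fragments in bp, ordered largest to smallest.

39, 35, 22, 18, 5 bp

NheI sites (GCTAGC) start at positions 18, 40, 84.
NheI cuts after the first base of each site, so after positions 18, 40, 84.
The PvuII site (CAGCTG) starts at position 77.
PvuII cuts after base 3 of each site, so after position 79.
Combined cut positions: 18, 40, 79, 84.
Linear molecule, 4 cuts → 5 fragments:
  1–18 → 18 bp
  19–40 → 22 bp
  41–79 → 39 bp
  80–84 → 5 bp
  85–119 → 35 bp
Sorted largest to smallest: 39, 35, 22, 18, 5 bp.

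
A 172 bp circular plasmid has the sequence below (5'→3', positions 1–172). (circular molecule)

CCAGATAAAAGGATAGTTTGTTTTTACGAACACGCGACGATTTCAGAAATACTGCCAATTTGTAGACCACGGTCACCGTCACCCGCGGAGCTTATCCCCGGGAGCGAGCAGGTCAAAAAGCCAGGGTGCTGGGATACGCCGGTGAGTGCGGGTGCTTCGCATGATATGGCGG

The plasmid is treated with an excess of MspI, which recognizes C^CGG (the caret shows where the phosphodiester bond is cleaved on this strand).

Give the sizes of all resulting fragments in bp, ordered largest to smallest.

131, 41 bp

MspI sites (CCGG) start at positions 98, 139.
MspI cuts after the first base of each site, so after positions 98, 139.
Circular molecule, 2 cuts → 2 fragments:
  99–139 → 41 bp
  140–172 then 1–98 → 33 + 98 = 131 bp
Sorted largest to smallest: 131, 41 bp.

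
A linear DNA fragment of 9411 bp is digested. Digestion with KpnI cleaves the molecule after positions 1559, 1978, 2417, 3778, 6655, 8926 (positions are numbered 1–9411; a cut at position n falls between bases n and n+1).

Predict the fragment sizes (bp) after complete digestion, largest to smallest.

Linear molecule, 6 cuts → 7 fragments:
  1559 − 0 = 1559 bp
  1978 − 1559 = 419 bp
  2417 − 1978 = 439 bp
  3778 − 2417 = 1361 bp
  6655 − 3778 = 2877 bp
  8926 − 6655 = 2271 bp
  9411 − 8926 = 485 bp
Sorted largest to smallest: 2877, 2271, 1559, 1361, 485, 439, 419 bp.

2877, 2271, 1559, 1361, 485, 439, 419 bp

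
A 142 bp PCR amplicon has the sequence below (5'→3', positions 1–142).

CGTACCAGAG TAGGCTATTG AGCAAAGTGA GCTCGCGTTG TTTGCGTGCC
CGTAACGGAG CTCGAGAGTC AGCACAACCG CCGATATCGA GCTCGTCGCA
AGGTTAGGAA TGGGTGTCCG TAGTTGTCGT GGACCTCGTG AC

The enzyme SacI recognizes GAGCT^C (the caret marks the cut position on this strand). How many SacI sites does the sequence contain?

3

GAGCTC occurs starting at positions 29, 58, 89.
SacI cuts at 3 sites.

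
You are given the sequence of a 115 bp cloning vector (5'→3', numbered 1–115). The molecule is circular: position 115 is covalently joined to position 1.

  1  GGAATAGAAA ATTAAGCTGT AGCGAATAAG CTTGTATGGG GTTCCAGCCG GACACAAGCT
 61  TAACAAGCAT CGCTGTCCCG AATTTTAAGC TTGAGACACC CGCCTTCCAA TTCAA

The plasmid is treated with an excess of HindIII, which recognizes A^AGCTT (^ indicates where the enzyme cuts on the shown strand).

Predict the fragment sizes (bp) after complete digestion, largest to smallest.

56, 31, 28 bp

HindIII sites (AAGCTT) start at positions 28, 56, 87.
HindIII cuts after the first base of each site, so after positions 28, 56, 87.
Circular molecule, 3 cuts → 3 fragments:
  29–56 → 28 bp
  57–87 → 31 bp
  88–115 then 1–28 → 28 + 28 = 56 bp
Sorted largest to smallest: 56, 31, 28 bp.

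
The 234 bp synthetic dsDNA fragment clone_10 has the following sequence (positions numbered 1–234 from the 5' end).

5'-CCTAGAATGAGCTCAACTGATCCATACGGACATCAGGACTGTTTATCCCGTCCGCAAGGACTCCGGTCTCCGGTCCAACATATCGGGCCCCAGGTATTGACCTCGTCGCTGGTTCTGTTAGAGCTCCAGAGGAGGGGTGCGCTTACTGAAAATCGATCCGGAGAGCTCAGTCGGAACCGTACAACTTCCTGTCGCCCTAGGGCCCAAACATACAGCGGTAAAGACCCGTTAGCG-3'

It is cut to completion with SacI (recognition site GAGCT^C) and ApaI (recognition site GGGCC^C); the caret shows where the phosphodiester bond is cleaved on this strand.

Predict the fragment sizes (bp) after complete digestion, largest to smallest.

76, 42, 37, 36, 30, 13 bp

SacI sites (GAGCTC) start at positions 9, 121, 163.
SacI cuts after base 5 of each site (before the last base), so after positions 13, 125, 167.
ApaI sites (GGGCCC) start at positions 85, 200.
ApaI cuts after base 5 of each site (before the last base), so after positions 89, 204.
Combined cut positions: 13, 89, 125, 167, 204.
Linear molecule, 5 cuts → 6 fragments:
  1–13 → 13 bp
  14–89 → 76 bp
  90–125 → 36 bp
  126–167 → 42 bp
  168–204 → 37 bp
  205–234 → 30 bp
Sorted largest to smallest: 76, 42, 37, 36, 30, 13 bp.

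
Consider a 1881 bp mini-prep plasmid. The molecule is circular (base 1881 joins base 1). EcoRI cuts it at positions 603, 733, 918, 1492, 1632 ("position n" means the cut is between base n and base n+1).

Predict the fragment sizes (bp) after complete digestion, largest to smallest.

852, 574, 185, 140, 130 bp

Circular molecule, 5 cuts → 5 fragments:
  733 − 603 = 130 bp
  918 − 733 = 185 bp
  1492 − 918 = 574 bp
  1632 − 1492 = 140 bp
  wrap: 1881 − 1632 + 603 = 852 bp
Sorted largest to smallest: 852, 574, 185, 140, 130 bp.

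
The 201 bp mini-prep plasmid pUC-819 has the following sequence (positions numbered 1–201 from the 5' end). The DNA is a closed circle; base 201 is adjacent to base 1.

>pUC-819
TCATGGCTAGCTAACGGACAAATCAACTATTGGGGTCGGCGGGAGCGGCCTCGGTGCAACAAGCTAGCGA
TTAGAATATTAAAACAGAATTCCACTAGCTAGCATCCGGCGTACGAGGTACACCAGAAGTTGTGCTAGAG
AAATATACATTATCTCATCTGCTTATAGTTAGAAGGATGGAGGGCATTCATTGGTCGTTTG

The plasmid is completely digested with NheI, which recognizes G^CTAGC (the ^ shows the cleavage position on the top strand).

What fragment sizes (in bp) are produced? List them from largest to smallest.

NheI sites (GCTAGC) start at positions 6, 63, 98.
NheI cuts after the first base of each site, so after positions 6, 63, 98.
Circular molecule, 3 cuts → 3 fragments:
  7–63 → 57 bp
  64–98 → 35 bp
  99–201 then 1–6 → 103 + 6 = 109 bp
Sorted largest to smallest: 109, 57, 35 bp.

109, 57, 35 bp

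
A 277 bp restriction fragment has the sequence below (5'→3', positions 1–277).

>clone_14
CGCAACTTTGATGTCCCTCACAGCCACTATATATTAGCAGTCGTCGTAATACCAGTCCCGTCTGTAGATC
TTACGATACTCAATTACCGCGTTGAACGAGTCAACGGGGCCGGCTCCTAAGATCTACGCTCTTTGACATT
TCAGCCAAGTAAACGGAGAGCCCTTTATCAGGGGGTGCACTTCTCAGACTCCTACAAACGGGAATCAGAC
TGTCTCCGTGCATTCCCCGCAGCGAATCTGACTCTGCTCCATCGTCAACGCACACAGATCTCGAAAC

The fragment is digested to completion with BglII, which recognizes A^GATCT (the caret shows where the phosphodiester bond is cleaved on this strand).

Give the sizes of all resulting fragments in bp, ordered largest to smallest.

BglII sites (AGATCT) start at positions 66, 120, 266.
BglII cuts after the first base of each site, so after positions 66, 120, 266.
Linear molecule, 3 cuts → 4 fragments:
  1–66 → 66 bp
  67–120 → 54 bp
  121–266 → 146 bp
  267–277 → 11 bp
Sorted largest to smallest: 146, 66, 54, 11 bp.

146, 66, 54, 11 bp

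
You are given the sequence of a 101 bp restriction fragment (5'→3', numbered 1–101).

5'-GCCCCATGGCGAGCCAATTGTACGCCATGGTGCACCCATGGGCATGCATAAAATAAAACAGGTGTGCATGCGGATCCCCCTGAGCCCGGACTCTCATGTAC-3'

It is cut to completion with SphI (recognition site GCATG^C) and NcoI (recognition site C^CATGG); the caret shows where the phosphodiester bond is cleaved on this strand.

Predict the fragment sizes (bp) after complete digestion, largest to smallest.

31, 24, 21, 11, 10, 4 bp

SphI sites (GCATGC) start at positions 42, 66.
SphI cuts after base 5 of each site (before the last base), so after positions 46, 70.
NcoI sites (CCATGG) start at positions 4, 25, 36.
NcoI cuts after the first base of each site, so after positions 4, 25, 36.
Combined cut positions: 4, 25, 36, 46, 70.
Linear molecule, 5 cuts → 6 fragments:
  1–4 → 4 bp
  5–25 → 21 bp
  26–36 → 11 bp
  37–46 → 10 bp
  47–70 → 24 bp
  71–101 → 31 bp
Sorted largest to smallest: 31, 24, 21, 11, 10, 4 bp.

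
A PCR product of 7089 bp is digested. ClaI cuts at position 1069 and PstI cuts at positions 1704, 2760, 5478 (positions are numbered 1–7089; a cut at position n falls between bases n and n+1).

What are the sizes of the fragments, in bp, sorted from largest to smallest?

Combined cut positions (sorted): 1069, 1704, 2760, 5478.
Linear molecule, 4 cuts → 5 fragments:
  1069 − 0 = 1069 bp
  1704 − 1069 = 635 bp
  2760 − 1704 = 1056 bp
  5478 − 2760 = 2718 bp
  7089 − 5478 = 1611 bp
Sorted largest to smallest: 2718, 1611, 1069, 1056, 635 bp.

2718, 1611, 1069, 1056, 635 bp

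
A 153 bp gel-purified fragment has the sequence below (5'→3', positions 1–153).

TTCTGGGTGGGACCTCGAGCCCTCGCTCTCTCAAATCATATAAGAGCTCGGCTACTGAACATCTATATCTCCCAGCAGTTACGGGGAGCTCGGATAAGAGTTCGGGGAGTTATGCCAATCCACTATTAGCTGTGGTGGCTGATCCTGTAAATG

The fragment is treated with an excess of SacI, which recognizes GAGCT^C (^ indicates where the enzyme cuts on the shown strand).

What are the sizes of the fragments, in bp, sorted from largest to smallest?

63, 48, 42 bp

SacI sites (GAGCTC) start at positions 44, 86.
SacI cuts after base 5 of each site (before the last base), so after positions 48, 90.
Linear molecule, 2 cuts → 3 fragments:
  1–48 → 48 bp
  49–90 → 42 bp
  91–153 → 63 bp
Sorted largest to smallest: 63, 48, 42 bp.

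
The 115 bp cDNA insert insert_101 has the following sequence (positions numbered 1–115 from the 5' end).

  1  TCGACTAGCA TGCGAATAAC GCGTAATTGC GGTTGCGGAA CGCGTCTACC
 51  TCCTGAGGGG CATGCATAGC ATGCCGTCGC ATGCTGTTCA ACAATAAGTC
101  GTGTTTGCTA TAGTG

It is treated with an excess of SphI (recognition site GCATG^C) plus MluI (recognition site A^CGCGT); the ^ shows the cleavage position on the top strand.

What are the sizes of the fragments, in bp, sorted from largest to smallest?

32, 24, 21, 12, 10, 9, 7 bp

SphI sites (GCATGC) start at positions 8, 60, 69, 79.
SphI cuts after base 5 of each site (before the last base), so after positions 12, 64, 73, 83.
MluI sites (ACGCGT) start at positions 19, 40.
MluI cuts after the first base of each site, so after positions 19, 40.
Combined cut positions: 12, 19, 40, 64, 73, 83.
Linear molecule, 6 cuts → 7 fragments:
  1–12 → 12 bp
  13–19 → 7 bp
  20–40 → 21 bp
  41–64 → 24 bp
  65–73 → 9 bp
  74–83 → 10 bp
  84–115 → 32 bp
Sorted largest to smallest: 32, 24, 21, 12, 10, 9, 7 bp.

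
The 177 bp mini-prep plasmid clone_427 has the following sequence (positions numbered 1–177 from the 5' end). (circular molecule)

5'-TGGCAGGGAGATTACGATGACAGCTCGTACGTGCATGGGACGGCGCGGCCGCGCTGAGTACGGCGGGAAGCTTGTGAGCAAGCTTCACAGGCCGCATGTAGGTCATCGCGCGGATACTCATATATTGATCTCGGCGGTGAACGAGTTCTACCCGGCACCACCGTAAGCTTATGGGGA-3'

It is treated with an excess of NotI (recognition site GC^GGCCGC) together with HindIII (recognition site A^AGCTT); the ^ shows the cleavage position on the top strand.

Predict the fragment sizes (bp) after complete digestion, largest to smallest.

85, 58, 22, 12 bp

The NotI site (GCGGCCGC) starts at position 45.
NotI cuts after base 2 of each site, so after position 46.
HindIII sites (AAGCTT) start at positions 68, 80, 165.
HindIII cuts after the first base of each site, so after positions 68, 80, 165.
Combined cut positions: 46, 68, 80, 165.
Circular molecule, 4 cuts → 4 fragments:
  47–68 → 22 bp
  69–80 → 12 bp
  81–165 → 85 bp
  166–177 then 1–46 → 12 + 46 = 58 bp
Sorted largest to smallest: 85, 58, 22, 12 bp.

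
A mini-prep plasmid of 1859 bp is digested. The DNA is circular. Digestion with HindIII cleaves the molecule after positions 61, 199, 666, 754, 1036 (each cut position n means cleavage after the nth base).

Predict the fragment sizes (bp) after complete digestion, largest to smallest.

Circular molecule, 5 cuts → 5 fragments:
  199 − 61 = 138 bp
  666 − 199 = 467 bp
  754 − 666 = 88 bp
  1036 − 754 = 282 bp
  wrap: 1859 − 1036 + 61 = 884 bp
Sorted largest to smallest: 884, 467, 282, 138, 88 bp.

884, 467, 282, 138, 88 bp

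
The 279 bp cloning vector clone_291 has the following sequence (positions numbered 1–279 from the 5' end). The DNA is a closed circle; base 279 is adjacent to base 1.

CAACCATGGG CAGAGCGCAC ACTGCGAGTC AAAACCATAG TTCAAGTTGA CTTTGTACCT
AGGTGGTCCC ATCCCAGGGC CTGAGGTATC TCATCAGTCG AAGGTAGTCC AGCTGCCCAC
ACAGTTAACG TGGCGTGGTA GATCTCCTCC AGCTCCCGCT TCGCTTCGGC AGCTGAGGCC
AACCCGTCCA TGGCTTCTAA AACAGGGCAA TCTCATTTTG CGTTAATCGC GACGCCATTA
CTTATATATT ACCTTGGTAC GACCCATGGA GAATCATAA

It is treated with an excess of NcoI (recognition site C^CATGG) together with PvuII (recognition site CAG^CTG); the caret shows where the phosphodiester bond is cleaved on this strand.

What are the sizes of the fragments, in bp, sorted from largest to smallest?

108, 76, 60, 19, 16 bp

NcoI sites (CCATGG) start at positions 4, 188, 264.
NcoI cuts after the first base of each site, so after positions 4, 188, 264.
PvuII sites (CAGCTG) start at positions 110, 170.
PvuII cuts after base 3 of each site, so after positions 112, 172.
Combined cut positions: 4, 112, 172, 188, 264.
Circular molecule, 5 cuts → 5 fragments:
  5–112 → 108 bp
  113–172 → 60 bp
  173–188 → 16 bp
  189–264 → 76 bp
  265–279 then 1–4 → 15 + 4 = 19 bp
Sorted largest to smallest: 108, 76, 60, 19, 16 bp.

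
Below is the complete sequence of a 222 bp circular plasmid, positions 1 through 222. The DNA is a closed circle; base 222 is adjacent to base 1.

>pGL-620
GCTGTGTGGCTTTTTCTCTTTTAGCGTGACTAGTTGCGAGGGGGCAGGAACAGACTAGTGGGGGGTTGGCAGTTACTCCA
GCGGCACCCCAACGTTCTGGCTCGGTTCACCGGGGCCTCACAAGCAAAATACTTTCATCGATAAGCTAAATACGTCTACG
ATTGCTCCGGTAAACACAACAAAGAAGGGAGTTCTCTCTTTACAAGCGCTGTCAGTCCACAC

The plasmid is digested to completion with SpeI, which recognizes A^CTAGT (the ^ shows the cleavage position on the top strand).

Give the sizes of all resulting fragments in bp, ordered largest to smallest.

197, 25 bp

SpeI sites (ACTAGT) start at positions 29, 54.
SpeI cuts after the first base of each site, so after positions 29, 54.
Circular molecule, 2 cuts → 2 fragments:
  30–54 → 25 bp
  55–222 then 1–29 → 168 + 29 = 197 bp
Sorted largest to smallest: 197, 25 bp.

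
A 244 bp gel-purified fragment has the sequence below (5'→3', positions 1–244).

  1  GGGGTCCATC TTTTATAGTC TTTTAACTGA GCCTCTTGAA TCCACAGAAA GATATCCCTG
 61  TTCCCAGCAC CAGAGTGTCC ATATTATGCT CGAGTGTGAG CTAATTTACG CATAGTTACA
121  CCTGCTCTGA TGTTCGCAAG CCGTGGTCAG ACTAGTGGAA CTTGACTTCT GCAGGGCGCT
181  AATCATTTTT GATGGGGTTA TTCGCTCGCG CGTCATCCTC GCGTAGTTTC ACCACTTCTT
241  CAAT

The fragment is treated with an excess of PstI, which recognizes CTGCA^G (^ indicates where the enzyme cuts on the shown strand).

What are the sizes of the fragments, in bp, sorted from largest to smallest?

The PstI site (CTGCAG) starts at position 169.
PstI cuts after base 5 of each site (before the last base), so after position 173.
Linear molecule, 1 cut → 2 fragments:
  1–173 → 173 bp
  174–244 → 71 bp
Sorted largest to smallest: 173, 71 bp.

173, 71 bp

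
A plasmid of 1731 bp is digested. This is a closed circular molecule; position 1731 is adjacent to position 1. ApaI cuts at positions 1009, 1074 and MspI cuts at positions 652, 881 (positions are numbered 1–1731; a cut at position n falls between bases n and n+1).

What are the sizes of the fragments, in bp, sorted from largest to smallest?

Combined cut positions (sorted): 652, 881, 1009, 1074.
Circular molecule, 4 cuts → 4 fragments:
  881 − 652 = 229 bp
  1009 − 881 = 128 bp
  1074 − 1009 = 65 bp
  wrap: 1731 − 1074 + 652 = 1309 bp
Sorted largest to smallest: 1309, 229, 128, 65 bp.

1309, 229, 128, 65 bp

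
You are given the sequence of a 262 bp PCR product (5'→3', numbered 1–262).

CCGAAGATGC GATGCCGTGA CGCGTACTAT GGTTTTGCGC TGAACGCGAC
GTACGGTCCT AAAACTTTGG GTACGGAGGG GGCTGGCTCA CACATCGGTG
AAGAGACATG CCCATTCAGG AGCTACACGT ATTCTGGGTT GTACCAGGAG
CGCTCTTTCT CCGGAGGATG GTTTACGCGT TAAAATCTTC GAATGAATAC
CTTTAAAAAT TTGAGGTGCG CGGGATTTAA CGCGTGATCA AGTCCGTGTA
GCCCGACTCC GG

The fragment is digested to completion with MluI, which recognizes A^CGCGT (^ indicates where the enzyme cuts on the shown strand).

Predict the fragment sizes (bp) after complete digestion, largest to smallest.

155, 55, 32, 20 bp

MluI sites (ACGCGT) start at positions 20, 175, 230.
MluI cuts after the first base of each site, so after positions 20, 175, 230.
Linear molecule, 3 cuts → 4 fragments:
  1–20 → 20 bp
  21–175 → 155 bp
  176–230 → 55 bp
  231–262 → 32 bp
Sorted largest to smallest: 155, 55, 32, 20 bp.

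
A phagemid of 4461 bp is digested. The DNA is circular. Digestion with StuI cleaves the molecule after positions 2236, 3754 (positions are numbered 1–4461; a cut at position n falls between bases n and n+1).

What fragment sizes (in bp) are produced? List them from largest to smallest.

Circular molecule, 2 cuts → 2 fragments:
  3754 − 2236 = 1518 bp
  wrap: 4461 − 3754 + 2236 = 2943 bp
Sorted largest to smallest: 2943, 1518 bp.

2943, 1518 bp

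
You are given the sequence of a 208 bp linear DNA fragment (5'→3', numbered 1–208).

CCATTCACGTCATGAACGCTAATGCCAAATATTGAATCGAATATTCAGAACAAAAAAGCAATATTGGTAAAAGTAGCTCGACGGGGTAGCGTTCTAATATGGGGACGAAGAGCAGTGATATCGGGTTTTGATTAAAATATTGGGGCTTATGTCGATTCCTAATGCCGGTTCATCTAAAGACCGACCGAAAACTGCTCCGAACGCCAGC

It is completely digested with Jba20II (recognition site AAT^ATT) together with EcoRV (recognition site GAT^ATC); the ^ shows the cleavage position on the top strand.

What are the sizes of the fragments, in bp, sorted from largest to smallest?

70, 57, 30, 20, 19, 12 bp

Jba20II sites (AATATT) start at positions 28, 40, 60, 136.
Jba20II cuts after base 3 of each site, so after positions 30, 42, 62, 138.
The EcoRV site (GATATC) starts at position 117.
EcoRV cuts after base 3 of each site, so after position 119.
Combined cut positions: 30, 42, 62, 119, 138.
Linear molecule, 5 cuts → 6 fragments:
  1–30 → 30 bp
  31–42 → 12 bp
  43–62 → 20 bp
  63–119 → 57 bp
  120–138 → 19 bp
  139–208 → 70 bp
Sorted largest to smallest: 70, 57, 30, 20, 19, 12 bp.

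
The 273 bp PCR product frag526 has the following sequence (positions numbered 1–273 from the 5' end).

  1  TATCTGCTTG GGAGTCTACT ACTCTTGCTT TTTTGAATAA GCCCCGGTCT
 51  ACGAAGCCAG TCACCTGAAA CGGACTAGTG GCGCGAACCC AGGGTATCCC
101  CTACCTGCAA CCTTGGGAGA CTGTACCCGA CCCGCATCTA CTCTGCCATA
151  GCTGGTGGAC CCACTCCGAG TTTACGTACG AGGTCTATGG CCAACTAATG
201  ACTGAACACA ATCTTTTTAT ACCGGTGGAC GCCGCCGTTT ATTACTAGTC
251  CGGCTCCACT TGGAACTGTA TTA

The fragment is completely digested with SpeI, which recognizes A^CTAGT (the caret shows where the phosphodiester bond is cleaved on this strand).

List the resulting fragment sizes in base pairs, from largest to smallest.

SpeI sites (ACTAGT) start at positions 74, 244.
SpeI cuts after the first base of each site, so after positions 74, 244.
Linear molecule, 2 cuts → 3 fragments:
  1–74 → 74 bp
  75–244 → 170 bp
  245–273 → 29 bp
Sorted largest to smallest: 170, 74, 29 bp.

170, 74, 29 bp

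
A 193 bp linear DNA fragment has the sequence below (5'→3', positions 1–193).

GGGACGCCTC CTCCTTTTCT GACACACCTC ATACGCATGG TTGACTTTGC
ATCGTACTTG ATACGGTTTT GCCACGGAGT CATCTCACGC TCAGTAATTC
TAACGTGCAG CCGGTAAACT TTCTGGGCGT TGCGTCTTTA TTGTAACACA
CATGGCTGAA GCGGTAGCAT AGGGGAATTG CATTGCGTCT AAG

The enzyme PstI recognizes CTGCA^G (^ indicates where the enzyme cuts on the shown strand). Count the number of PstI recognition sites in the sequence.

No occurrence of CTGCAG is present in the sequence.
PstI does not cut: 0 sites.

0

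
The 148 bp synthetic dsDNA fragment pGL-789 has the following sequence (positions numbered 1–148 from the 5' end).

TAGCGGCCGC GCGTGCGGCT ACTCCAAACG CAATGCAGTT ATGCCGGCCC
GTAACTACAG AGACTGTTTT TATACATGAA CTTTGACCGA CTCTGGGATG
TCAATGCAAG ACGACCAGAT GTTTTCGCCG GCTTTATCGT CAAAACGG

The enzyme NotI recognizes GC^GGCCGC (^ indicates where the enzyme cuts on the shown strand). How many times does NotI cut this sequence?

GCGGCCGC occurs starting at position 3.
NotI cuts at 1 site.

1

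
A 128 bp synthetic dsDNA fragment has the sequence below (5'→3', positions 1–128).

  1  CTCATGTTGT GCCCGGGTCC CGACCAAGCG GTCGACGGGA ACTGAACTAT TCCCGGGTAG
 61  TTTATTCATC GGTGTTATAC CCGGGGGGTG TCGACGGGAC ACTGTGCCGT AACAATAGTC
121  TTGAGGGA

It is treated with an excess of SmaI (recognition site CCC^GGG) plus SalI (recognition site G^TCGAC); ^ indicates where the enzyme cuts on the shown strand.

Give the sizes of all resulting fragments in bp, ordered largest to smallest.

SmaI sites (CCCGGG) start at positions 12, 52, 80.
SmaI cuts after base 3 of each site, so after positions 14, 54, 82.
SalI sites (GTCGAC) start at positions 31, 90.
SalI cuts after the first base of each site, so after positions 31, 90.
Combined cut positions: 14, 31, 54, 82, 90.
Linear molecule, 5 cuts → 6 fragments:
  1–14 → 14 bp
  15–31 → 17 bp
  32–54 → 23 bp
  55–82 → 28 bp
  83–90 → 8 bp
  91–128 → 38 bp
Sorted largest to smallest: 38, 28, 23, 17, 14, 8 bp.

38, 28, 23, 17, 14, 8 bp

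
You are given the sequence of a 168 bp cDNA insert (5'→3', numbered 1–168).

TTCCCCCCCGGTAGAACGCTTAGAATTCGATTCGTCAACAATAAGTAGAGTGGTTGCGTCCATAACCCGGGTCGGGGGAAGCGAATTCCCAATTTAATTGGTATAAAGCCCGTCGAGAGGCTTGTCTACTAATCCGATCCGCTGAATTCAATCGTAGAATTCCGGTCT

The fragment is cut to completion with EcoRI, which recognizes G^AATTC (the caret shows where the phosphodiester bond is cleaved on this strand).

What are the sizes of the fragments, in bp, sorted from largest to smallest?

EcoRI sites (GAATTC) start at positions 23, 83, 144, 157.
EcoRI cuts after the first base of each site, so after positions 23, 83, 144, 157.
Linear molecule, 4 cuts → 5 fragments:
  1–23 → 23 bp
  24–83 → 60 bp
  84–144 → 61 bp
  145–157 → 13 bp
  158–168 → 11 bp
Sorted largest to smallest: 61, 60, 23, 13, 11 bp.

61, 60, 23, 13, 11 bp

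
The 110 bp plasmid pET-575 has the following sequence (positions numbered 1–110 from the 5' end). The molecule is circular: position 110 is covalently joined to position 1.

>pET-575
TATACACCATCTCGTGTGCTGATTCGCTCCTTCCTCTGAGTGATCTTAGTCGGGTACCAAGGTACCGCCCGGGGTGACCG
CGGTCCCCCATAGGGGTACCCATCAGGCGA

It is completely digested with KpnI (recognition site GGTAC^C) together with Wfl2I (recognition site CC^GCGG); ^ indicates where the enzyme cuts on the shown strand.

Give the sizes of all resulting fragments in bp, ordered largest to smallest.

KpnI sites (GGTACC) start at positions 53, 61, 95.
KpnI cuts after base 5 of each site (before the last base), so after positions 57, 65, 99.
The Wfl2I site (CCGCGG) starts at position 78.
Wfl2I cuts after base 2 of each site, so after position 79.
Combined cut positions: 57, 65, 79, 99.
Circular molecule, 4 cuts → 4 fragments:
  58–65 → 8 bp
  66–79 → 14 bp
  80–99 → 20 bp
  100–110 then 1–57 → 11 + 57 = 68 bp
Sorted largest to smallest: 68, 20, 14, 8 bp.

68, 20, 14, 8 bp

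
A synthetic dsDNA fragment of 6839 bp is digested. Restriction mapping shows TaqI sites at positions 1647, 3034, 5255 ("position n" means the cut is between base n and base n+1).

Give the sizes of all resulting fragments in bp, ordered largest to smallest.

2221, 1647, 1584, 1387 bp

Linear molecule, 3 cuts → 4 fragments:
  1647 − 0 = 1647 bp
  3034 − 1647 = 1387 bp
  5255 − 3034 = 2221 bp
  6839 − 5255 = 1584 bp
Sorted largest to smallest: 2221, 1647, 1584, 1387 bp.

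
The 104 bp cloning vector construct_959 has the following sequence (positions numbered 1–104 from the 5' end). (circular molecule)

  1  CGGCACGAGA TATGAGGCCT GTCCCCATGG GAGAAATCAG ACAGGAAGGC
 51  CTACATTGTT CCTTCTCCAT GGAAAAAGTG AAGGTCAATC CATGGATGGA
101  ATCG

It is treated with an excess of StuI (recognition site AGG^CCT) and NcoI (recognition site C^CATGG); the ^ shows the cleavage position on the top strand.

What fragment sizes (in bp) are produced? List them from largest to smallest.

31, 24, 23, 18, 8 bp

StuI sites (AGGCCT) start at positions 15, 47.
StuI cuts after base 3 of each site, so after positions 17, 49.
NcoI sites (CCATGG) start at positions 25, 67, 90.
NcoI cuts after the first base of each site, so after positions 25, 67, 90.
Combined cut positions: 17, 25, 49, 67, 90.
Circular molecule, 5 cuts → 5 fragments:
  18–25 → 8 bp
  26–49 → 24 bp
  50–67 → 18 bp
  68–90 → 23 bp
  91–104 then 1–17 → 14 + 17 = 31 bp
Sorted largest to smallest: 31, 24, 23, 18, 8 bp.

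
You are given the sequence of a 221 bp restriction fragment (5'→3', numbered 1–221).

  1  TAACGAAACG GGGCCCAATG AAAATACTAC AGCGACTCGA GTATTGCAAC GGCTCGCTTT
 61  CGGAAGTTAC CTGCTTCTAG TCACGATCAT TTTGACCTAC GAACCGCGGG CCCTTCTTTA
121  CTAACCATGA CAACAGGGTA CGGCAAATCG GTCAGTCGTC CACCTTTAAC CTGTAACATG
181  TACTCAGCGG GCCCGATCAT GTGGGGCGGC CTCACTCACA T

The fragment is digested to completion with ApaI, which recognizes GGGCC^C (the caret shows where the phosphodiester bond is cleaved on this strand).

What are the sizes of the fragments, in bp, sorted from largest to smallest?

ApaI sites (GGGCCC) start at positions 11, 108, 189.
ApaI cuts after base 5 of each site (before the last base), so after positions 15, 112, 193.
Linear molecule, 3 cuts → 4 fragments:
  1–15 → 15 bp
  16–112 → 97 bp
  113–193 → 81 bp
  194–221 → 28 bp
Sorted largest to smallest: 97, 81, 28, 15 bp.

97, 81, 28, 15 bp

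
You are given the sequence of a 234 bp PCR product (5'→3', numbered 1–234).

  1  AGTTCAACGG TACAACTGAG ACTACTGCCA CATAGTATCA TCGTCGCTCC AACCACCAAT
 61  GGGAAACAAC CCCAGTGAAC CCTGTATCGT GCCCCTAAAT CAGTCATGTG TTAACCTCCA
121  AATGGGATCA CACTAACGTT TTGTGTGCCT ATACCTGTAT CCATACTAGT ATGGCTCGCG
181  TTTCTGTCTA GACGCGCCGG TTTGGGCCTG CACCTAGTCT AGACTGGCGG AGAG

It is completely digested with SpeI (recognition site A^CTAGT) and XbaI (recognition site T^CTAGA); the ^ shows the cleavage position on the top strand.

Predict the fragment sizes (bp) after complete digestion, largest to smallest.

The SpeI site (ACTAGT) starts at position 165.
SpeI cuts after the first base of each site, so after position 165.
XbaI sites (TCTAGA) start at positions 187, 218.
XbaI cuts after the first base of each site, so after positions 187, 218.
Combined cut positions: 165, 187, 218.
Linear molecule, 3 cuts → 4 fragments:
  1–165 → 165 bp
  166–187 → 22 bp
  188–218 → 31 bp
  219–234 → 16 bp
Sorted largest to smallest: 165, 31, 22, 16 bp.

165, 31, 22, 16 bp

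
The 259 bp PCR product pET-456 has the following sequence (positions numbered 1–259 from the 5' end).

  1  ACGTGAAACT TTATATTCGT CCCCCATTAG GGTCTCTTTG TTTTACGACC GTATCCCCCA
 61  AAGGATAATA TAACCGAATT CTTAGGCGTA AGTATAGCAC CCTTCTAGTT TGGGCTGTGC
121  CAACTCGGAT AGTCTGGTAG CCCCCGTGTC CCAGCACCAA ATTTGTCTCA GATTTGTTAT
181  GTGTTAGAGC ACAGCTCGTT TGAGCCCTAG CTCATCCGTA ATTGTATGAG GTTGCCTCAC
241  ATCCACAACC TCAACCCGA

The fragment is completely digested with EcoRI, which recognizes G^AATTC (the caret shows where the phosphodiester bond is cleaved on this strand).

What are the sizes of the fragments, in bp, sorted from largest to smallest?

The EcoRI site (GAATTC) starts at position 76.
EcoRI cuts after the first base of each site, so after position 76.
Linear molecule, 1 cut → 2 fragments:
  1–76 → 76 bp
  77–259 → 183 bp
Sorted largest to smallest: 183, 76 bp.

183, 76 bp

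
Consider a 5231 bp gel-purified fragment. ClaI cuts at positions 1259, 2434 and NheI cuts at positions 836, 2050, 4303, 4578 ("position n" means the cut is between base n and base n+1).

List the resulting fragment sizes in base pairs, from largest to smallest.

Combined cut positions (sorted): 836, 1259, 2050, 2434, 4303, 4578.
Linear molecule, 6 cuts → 7 fragments:
  836 − 0 = 836 bp
  1259 − 836 = 423 bp
  2050 − 1259 = 791 bp
  2434 − 2050 = 384 bp
  4303 − 2434 = 1869 bp
  4578 − 4303 = 275 bp
  5231 − 4578 = 653 bp
Sorted largest to smallest: 1869, 836, 791, 653, 423, 384, 275 bp.

1869, 836, 791, 653, 423, 384, 275 bp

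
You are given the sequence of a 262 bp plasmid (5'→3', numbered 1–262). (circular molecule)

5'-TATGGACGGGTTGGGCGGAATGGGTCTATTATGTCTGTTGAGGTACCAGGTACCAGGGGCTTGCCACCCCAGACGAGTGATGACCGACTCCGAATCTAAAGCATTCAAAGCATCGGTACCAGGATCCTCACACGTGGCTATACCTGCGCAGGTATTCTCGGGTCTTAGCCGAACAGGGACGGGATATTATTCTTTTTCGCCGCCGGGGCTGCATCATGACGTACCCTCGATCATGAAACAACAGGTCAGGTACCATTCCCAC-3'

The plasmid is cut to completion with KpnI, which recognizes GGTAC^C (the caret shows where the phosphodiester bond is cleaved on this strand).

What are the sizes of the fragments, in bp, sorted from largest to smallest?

KpnI sites (GGTACC) start at positions 42, 49, 115, 249.
KpnI cuts after base 5 of each site (before the last base), so after positions 46, 53, 119, 253.
Circular molecule, 4 cuts → 4 fragments:
  47–53 → 7 bp
  54–119 → 66 bp
  120–253 → 134 bp
  254–262 then 1–46 → 9 + 46 = 55 bp
Sorted largest to smallest: 134, 66, 55, 7 bp.

134, 66, 55, 7 bp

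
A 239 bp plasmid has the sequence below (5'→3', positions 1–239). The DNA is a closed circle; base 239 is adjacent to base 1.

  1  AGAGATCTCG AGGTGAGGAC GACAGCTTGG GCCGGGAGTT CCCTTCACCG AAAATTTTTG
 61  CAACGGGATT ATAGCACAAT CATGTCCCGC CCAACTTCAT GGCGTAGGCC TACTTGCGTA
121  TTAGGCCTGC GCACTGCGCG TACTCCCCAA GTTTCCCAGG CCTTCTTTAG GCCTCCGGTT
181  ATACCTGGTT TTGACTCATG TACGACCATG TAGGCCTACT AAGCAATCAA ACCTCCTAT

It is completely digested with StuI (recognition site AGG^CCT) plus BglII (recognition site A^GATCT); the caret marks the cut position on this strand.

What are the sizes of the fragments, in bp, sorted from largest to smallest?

StuI sites (AGGCCT) start at positions 106, 123, 158, 169, 212.
StuI cuts after base 3 of each site, so after positions 108, 125, 160, 171, 214.
The BglII site (AGATCT) starts at position 3.
BglII cuts after the first base of each site, so after position 3.
Combined cut positions: 3, 108, 125, 160, 171, 214.
Circular molecule, 6 cuts → 6 fragments:
  4–108 → 105 bp
  109–125 → 17 bp
  126–160 → 35 bp
  161–171 → 11 bp
  172–214 → 43 bp
  215–239 then 1–3 → 25 + 3 = 28 bp
Sorted largest to smallest: 105, 43, 35, 28, 17, 11 bp.

105, 43, 35, 28, 17, 11 bp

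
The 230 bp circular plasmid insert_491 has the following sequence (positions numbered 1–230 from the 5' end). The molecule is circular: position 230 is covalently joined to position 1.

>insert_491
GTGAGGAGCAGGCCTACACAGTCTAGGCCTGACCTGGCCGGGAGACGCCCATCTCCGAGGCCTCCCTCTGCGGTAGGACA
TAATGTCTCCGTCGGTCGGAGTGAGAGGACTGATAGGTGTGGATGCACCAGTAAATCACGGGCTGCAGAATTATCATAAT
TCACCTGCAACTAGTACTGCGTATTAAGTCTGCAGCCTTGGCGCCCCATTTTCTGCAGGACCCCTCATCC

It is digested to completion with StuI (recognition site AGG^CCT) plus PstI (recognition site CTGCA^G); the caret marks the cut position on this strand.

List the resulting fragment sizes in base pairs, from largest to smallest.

87, 47, 33, 25, 23, 15 bp

StuI sites (AGGCCT) start at positions 10, 25, 58.
StuI cuts after base 3 of each site, so after positions 12, 27, 60.
PstI sites (CTGCAG) start at positions 143, 190, 213.
PstI cuts after base 5 of each site (before the last base), so after positions 147, 194, 217.
Combined cut positions: 12, 27, 60, 147, 194, 217.
Circular molecule, 6 cuts → 6 fragments:
  13–27 → 15 bp
  28–60 → 33 bp
  61–147 → 87 bp
  148–194 → 47 bp
  195–217 → 23 bp
  218–230 then 1–12 → 13 + 12 = 25 bp
Sorted largest to smallest: 87, 47, 33, 25, 23, 15 bp.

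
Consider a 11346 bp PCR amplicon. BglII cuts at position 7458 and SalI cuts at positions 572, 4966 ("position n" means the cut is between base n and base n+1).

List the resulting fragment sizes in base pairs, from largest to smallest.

4394, 3888, 2492, 572 bp

Combined cut positions (sorted): 572, 4966, 7458.
Linear molecule, 3 cuts → 4 fragments:
  572 − 0 = 572 bp
  4966 − 572 = 4394 bp
  7458 − 4966 = 2492 bp
  11346 − 7458 = 3888 bp
Sorted largest to smallest: 4394, 3888, 2492, 572 bp.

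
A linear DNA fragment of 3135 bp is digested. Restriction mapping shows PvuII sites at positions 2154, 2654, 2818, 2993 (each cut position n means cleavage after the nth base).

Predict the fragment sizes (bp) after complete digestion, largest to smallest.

2154, 500, 175, 164, 142 bp

Linear molecule, 4 cuts → 5 fragments:
  2154 − 0 = 2154 bp
  2654 − 2154 = 500 bp
  2818 − 2654 = 164 bp
  2993 − 2818 = 175 bp
  3135 − 2993 = 142 bp
Sorted largest to smallest: 2154, 500, 175, 164, 142 bp.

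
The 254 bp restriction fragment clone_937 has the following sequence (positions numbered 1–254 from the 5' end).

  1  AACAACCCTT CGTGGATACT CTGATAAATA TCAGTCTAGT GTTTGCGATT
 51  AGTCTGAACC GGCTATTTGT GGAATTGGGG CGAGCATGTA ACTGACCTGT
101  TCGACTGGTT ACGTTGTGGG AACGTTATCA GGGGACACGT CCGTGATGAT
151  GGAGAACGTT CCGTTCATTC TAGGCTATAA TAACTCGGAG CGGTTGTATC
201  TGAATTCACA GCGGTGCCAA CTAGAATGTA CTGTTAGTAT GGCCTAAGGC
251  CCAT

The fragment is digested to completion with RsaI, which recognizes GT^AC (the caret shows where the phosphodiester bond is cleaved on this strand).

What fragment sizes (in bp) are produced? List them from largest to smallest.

The RsaI site (GTAC) starts at position 228.
RsaI cuts after base 2 of each site, so after position 229.
Linear molecule, 1 cut → 2 fragments:
  1–229 → 229 bp
  230–254 → 25 bp
Sorted largest to smallest: 229, 25 bp.

229, 25 bp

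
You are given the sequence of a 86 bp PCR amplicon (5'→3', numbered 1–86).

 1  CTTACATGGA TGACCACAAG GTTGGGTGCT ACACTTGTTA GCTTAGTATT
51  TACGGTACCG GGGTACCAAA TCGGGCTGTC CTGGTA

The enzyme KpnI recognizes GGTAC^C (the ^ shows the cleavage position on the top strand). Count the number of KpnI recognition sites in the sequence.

GGTACC occurs starting at positions 54, 62.
KpnI cuts at 2 sites.

2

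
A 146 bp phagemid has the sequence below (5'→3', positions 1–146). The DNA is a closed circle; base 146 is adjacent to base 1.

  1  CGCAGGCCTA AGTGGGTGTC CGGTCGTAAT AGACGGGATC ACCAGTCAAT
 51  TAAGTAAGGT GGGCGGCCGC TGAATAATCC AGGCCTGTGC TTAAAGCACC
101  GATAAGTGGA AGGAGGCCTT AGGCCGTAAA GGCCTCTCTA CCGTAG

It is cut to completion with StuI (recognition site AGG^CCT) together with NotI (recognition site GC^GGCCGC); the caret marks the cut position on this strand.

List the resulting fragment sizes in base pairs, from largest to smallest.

58, 33, 20, 19, 16 bp

StuI sites (AGGCCT) start at positions 4, 81, 114, 130.
StuI cuts after base 3 of each site, so after positions 6, 83, 116, 132.
The NotI site (GCGGCCGC) starts at position 63.
NotI cuts after base 2 of each site, so after position 64.
Combined cut positions: 6, 64, 83, 116, 132.
Circular molecule, 5 cuts → 5 fragments:
  7–64 → 58 bp
  65–83 → 19 bp
  84–116 → 33 bp
  117–132 → 16 bp
  133–146 then 1–6 → 14 + 6 = 20 bp
Sorted largest to smallest: 58, 33, 20, 19, 16 bp.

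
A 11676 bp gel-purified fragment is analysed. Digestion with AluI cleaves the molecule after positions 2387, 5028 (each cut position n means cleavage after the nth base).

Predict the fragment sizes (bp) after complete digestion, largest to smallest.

Linear molecule, 2 cuts → 3 fragments:
  2387 − 0 = 2387 bp
  5028 − 2387 = 2641 bp
  11676 − 5028 = 6648 bp
Sorted largest to smallest: 6648, 2641, 2387 bp.

6648, 2641, 2387 bp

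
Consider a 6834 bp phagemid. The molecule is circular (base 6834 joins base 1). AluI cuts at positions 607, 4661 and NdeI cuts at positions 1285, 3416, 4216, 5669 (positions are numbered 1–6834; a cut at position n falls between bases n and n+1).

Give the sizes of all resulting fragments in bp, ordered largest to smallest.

Combined cut positions (sorted): 607, 1285, 3416, 4216, 4661, 5669.
Circular molecule, 6 cuts → 6 fragments:
  1285 − 607 = 678 bp
  3416 − 1285 = 2131 bp
  4216 − 3416 = 800 bp
  4661 − 4216 = 445 bp
  5669 − 4661 = 1008 bp
  wrap: 6834 − 5669 + 607 = 1772 bp
Sorted largest to smallest: 2131, 1772, 1008, 800, 678, 445 bp.

2131, 1772, 1008, 800, 678, 445 bp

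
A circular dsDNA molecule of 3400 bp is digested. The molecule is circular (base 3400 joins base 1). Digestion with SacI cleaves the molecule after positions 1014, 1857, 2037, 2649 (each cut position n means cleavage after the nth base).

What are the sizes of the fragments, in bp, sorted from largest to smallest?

1765, 843, 612, 180 bp

Circular molecule, 4 cuts → 4 fragments:
  1857 − 1014 = 843 bp
  2037 − 1857 = 180 bp
  2649 − 2037 = 612 bp
  wrap: 3400 − 2649 + 1014 = 1765 bp
Sorted largest to smallest: 1765, 843, 612, 180 bp.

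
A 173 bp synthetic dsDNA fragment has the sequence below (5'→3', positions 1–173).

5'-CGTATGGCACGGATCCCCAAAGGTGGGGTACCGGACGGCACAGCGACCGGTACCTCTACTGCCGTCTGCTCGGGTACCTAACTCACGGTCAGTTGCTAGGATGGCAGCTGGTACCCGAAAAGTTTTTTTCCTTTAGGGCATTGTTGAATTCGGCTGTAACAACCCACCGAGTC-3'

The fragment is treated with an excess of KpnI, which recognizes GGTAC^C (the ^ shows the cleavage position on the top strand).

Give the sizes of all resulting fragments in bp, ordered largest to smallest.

59, 37, 31, 24, 22 bp

KpnI sites (GGTACC) start at positions 27, 49, 73, 110.
KpnI cuts after base 5 of each site (before the last base), so after positions 31, 53, 77, 114.
Linear molecule, 4 cuts → 5 fragments:
  1–31 → 31 bp
  32–53 → 22 bp
  54–77 → 24 bp
  78–114 → 37 bp
  115–173 → 59 bp
Sorted largest to smallest: 59, 37, 31, 24, 22 bp.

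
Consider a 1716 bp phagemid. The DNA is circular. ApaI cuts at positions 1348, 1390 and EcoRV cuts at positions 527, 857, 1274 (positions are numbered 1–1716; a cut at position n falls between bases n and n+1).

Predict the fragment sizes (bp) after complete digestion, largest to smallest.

Combined cut positions (sorted): 527, 857, 1274, 1348, 1390.
Circular molecule, 5 cuts → 5 fragments:
  857 − 527 = 330 bp
  1274 − 857 = 417 bp
  1348 − 1274 = 74 bp
  1390 − 1348 = 42 bp
  wrap: 1716 − 1390 + 527 = 853 bp
Sorted largest to smallest: 853, 417, 330, 74, 42 bp.

853, 417, 330, 74, 42 bp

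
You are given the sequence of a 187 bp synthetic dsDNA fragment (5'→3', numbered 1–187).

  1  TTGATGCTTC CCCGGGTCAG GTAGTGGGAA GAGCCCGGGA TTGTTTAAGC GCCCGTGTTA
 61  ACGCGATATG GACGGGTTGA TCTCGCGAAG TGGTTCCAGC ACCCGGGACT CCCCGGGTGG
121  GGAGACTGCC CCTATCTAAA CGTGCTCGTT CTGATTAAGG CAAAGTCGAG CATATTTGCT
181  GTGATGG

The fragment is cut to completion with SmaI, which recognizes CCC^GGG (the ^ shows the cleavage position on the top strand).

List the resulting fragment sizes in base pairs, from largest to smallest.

73, 68, 23, 13, 10 bp

SmaI sites (CCCGGG) start at positions 11, 34, 102, 112.
SmaI cuts after base 3 of each site, so after positions 13, 36, 104, 114.
Linear molecule, 4 cuts → 5 fragments:
  1–13 → 13 bp
  14–36 → 23 bp
  37–104 → 68 bp
  105–114 → 10 bp
  115–187 → 73 bp
Sorted largest to smallest: 73, 68, 23, 13, 10 bp.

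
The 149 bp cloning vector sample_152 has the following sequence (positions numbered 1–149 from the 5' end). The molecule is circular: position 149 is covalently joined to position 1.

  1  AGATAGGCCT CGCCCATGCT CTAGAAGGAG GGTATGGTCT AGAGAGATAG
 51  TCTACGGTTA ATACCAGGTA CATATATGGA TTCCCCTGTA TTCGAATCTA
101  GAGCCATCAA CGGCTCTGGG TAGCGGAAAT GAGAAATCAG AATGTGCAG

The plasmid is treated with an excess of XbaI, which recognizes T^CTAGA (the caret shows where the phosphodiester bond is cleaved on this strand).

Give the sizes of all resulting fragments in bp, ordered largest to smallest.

XbaI sites (TCTAGA) start at positions 20, 38, 97.
XbaI cuts after the first base of each site, so after positions 20, 38, 97.
Circular molecule, 3 cuts → 3 fragments:
  21–38 → 18 bp
  39–97 → 59 bp
  98–149 then 1–20 → 52 + 20 = 72 bp
Sorted largest to smallest: 72, 59, 18 bp.

72, 59, 18 bp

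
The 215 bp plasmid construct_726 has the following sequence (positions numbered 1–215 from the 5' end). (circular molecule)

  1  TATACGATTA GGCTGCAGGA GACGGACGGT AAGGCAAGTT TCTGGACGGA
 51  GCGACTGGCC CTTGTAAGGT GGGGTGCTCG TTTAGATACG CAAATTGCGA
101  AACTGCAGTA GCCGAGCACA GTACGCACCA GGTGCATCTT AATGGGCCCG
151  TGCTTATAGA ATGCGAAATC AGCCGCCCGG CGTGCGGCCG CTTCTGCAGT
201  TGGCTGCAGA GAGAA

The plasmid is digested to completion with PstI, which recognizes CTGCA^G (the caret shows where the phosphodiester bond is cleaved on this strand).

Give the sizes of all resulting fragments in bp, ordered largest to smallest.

PstI sites (CTGCAG) start at positions 13, 103, 194, 204.
PstI cuts after base 5 of each site (before the last base), so after positions 17, 107, 198, 208.
Circular molecule, 4 cuts → 4 fragments:
  18–107 → 90 bp
  108–198 → 91 bp
  199–208 → 10 bp
  209–215 then 1–17 → 7 + 17 = 24 bp
Sorted largest to smallest: 91, 90, 24, 10 bp.

91, 90, 24, 10 bp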